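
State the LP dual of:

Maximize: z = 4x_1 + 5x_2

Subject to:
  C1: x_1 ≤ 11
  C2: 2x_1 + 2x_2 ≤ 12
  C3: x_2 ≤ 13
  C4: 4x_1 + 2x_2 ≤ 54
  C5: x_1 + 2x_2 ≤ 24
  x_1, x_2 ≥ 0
Minimize: z = 11y1 + 12y2 + 13y3 + 54y4 + 24y5

Subject to:
  C1: -y1 - 2y2 - 4y4 - y5 ≤ -4
  C2: -2y2 - y3 - 2y4 - 2y5 ≤ -5
  y1, y2, y3, y4, y5 ≥ 0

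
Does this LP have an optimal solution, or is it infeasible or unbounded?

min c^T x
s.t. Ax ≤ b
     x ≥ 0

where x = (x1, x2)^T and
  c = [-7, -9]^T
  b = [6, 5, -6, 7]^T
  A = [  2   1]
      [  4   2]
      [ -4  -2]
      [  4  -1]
One constraint requires 4x1 + 2x2 ≤ 5, while the constraint -4x1 - 2x2 ≤ -6 is equivalent to 4x1 + 2x2 ≥ 6. Together they would need 6 ≤ 4x1 + 2x2 ≤ 5, which is impossible since 6 > 5. No point satisfies all constraints.

Infeasible — the constraint set is empty.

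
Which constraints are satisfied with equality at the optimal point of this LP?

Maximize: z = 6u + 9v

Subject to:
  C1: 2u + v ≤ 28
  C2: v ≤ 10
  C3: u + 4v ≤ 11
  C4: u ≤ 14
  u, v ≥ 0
Optimal: u = 11, v = 0
Binding: C3, v ≥ 0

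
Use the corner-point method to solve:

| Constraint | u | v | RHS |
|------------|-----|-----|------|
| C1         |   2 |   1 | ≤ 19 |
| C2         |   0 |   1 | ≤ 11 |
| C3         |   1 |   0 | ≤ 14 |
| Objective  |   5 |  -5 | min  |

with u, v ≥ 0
u = 0, v = 11, z = -55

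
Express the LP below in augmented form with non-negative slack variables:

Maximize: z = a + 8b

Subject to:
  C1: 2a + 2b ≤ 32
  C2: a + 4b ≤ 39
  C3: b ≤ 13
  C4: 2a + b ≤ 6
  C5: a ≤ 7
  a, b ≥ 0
max z = a + 8b

s.t.
  2a + 2b + s1 = 32
  a + 4b + s2 = 39
  b + s3 = 13
  2a + b + s4 = 6
  a + s5 = 7
  a, b, s1, s2, s3, s4, s5 ≥ 0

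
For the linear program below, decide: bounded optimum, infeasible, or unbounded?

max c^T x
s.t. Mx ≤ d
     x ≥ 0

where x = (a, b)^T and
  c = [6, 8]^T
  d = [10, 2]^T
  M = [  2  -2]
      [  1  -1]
Feasible point: (0, 0) satisfies every constraint, so the LP is feasible.
Direction d = (0, 1): for each constraint row a, a·d ≤ 0 —
  (2)(0) + (-2)(1) = -2 ≤ 0
  (1)(0) + (-1)(1) = -1 ≤ 0
and d ≥ 0, so (0, 0) + t·d stays feasible for every t ≥ 0. Along this ray z = 6a + 8b changes by 8 per unit t, so z → +∞.

Unbounded: there is a feasible ray along which z → +∞.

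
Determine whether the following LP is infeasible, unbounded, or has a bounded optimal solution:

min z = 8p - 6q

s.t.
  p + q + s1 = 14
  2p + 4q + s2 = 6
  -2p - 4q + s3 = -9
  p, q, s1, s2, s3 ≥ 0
The row 2p + 4q + s2 = 6 with s2 ≥ 0 requires 2p + 4q ≤ 6, while the row -2p - 4q + s3 = -9 with s3 ≥ 0 is equivalent to 2p + 4q ≥ 9. Together they would need 9 ≤ 2p + 4q ≤ 6, which is impossible since 9 > 6. No point satisfies all constraints.

The feasible region is empty; the LP is infeasible.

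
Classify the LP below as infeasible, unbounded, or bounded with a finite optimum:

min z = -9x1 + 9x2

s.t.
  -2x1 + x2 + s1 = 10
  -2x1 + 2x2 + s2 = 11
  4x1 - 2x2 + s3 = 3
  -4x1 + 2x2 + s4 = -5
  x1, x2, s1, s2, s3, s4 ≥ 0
The row 4x1 - 2x2 + s3 = 3 with s3 ≥ 0 requires 4x1 - 2x2 ≤ 3, while the row -4x1 + 2x2 + s4 = -5 with s4 ≥ 0 is equivalent to 4x1 - 2x2 ≥ 5. Together they would need 5 ≤ 4x1 - 2x2 ≤ 3, which is impossible since 5 > 3. No point satisfies all constraints.

Infeasible: no point satisfies all constraints simultaneously.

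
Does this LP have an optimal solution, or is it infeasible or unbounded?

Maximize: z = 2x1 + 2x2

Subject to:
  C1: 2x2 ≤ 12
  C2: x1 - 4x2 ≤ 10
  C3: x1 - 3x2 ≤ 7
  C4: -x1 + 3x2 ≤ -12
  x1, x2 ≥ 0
C3 requires x1 - 3x2 ≤ 7, while C4 (-x1 + 3x2 ≤ -12) is equivalent to x1 - 3x2 ≥ 12. Together they would need 12 ≤ x1 - 3x2 ≤ 7, which is impossible since 12 > 7. No point satisfies all constraints.

Infeasible — the constraint set is empty.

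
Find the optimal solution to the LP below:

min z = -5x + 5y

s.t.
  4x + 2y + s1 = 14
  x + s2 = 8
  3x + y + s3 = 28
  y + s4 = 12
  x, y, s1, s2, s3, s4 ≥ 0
Each vertex is the intersection of two constraint boundaries that also satisfies all remaining constraints:
  x = 0 and y = 0 → (0, 0)
  4x + 2y = 14 and y = 0 → (3.5, 0)
  4x + 2y = 14 and x = 0 → (0, 7)

Evaluating z = -5x + 5y at each vertex:
  (0, 0): z = 0
  (3.5, 0): z = -17.5
  (0, 7): z = 35

The minimum is at (3.5, 0) with z = -17.5.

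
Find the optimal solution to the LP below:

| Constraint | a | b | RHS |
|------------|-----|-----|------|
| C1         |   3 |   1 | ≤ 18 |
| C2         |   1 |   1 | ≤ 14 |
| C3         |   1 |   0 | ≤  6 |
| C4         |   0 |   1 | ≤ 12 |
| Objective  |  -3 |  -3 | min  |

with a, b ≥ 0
Each vertex is the intersection of two constraint boundaries that also satisfies all remaining constraints:
  a = 0 and b = 0 → (0, 0)
  3a + b = 18 and a = 6 → (6, 0)
  3a + b = 18 and a + b = 14 → (2, 12)
  b = 12 and a = 0 → (0, 12)

Evaluating z = -3a - 3b at each vertex:
  (0, 0): z = 0
  (6, 0): z = -18
  (2, 12): z = -42
  (0, 12): z = -36

The minimum is at (2, 12) with z = -42.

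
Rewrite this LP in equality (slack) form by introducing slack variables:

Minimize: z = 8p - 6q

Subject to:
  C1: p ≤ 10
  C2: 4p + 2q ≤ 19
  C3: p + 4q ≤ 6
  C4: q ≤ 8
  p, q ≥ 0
min z = 8p - 6q

s.t.
  p + s1 = 10
  4p + 2q + s2 = 19
  p + 4q + s3 = 6
  q + s4 = 8
  p, q, s1, s2, s3, s4 ≥ 0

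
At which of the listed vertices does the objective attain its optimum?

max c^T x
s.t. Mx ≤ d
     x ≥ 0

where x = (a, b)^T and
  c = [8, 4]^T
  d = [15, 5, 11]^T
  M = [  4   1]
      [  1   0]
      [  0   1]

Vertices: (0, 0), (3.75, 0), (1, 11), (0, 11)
(1, 11) with z = 52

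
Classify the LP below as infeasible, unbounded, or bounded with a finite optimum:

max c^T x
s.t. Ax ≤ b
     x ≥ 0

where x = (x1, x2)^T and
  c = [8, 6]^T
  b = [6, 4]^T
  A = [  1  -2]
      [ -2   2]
Feasible point: (0, 0) satisfies every constraint, so the LP is feasible.
Direction d = (1, 1): for each constraint row a, a·d ≤ 0 —
  (1)(1) + (-2)(1) = -1 ≤ 0
  (-2)(1) + (2)(1) = 0 ≤ 0
and d ≥ 0, so (0, 0) + t·d stays feasible for every t ≥ 0. Along this ray z = 8x1 + 6x2 changes by 14 per unit t, so z → +∞.

Unbounded — the objective can increase without bound over the feasible region.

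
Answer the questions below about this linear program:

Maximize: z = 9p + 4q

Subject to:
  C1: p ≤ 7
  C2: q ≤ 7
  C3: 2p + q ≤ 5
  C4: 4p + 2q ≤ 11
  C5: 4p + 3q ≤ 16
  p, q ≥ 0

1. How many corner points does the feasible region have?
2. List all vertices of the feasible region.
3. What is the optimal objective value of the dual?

1. 3
2. (0, 0), (2.5, 0), (0, 5)
3. 22.5 (by strong duality, equal to the primal optimum)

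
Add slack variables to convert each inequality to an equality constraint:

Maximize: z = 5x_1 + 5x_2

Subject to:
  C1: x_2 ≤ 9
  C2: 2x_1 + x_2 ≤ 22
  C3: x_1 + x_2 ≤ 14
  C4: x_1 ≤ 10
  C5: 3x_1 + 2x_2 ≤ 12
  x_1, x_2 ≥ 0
max z = 5x_1 + 5x_2

s.t.
  x_2 + s1 = 9
  2x_1 + x_2 + s2 = 22
  x_1 + x_2 + s3 = 14
  x_1 + s4 = 10
  3x_1 + 2x_2 + s5 = 12
  x_1, x_2, s1, s2, s3, s4, s5 ≥ 0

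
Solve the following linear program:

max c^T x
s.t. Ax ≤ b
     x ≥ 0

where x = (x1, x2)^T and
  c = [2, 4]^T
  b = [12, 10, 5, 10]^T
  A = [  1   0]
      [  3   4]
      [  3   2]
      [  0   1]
x1 = 0, x2 = 2.5, z = 10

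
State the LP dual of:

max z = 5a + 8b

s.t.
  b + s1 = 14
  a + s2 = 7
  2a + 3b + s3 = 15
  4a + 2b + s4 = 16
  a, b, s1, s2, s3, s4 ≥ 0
Minimize: z = 14y1 + 7y2 + 15y3 + 16y4

Subject to:
  C1: -y2 - 2y3 - 4y4 ≤ -5
  C2: -y1 - 3y3 - 2y4 ≤ -8
  y1, y2, y3, y4 ≥ 0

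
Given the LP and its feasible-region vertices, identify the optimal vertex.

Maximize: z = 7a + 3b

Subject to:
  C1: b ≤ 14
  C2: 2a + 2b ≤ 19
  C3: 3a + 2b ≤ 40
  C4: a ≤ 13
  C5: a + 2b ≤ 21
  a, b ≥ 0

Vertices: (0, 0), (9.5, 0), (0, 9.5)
Evaluating z = 7a + 3b at each vertex:
  (0, 0): z = 0
  (9.5, 0): z = 66.5
  (0, 9.5): z = 28.5

The largest value is z = 66.5, attained at (9.5, 0).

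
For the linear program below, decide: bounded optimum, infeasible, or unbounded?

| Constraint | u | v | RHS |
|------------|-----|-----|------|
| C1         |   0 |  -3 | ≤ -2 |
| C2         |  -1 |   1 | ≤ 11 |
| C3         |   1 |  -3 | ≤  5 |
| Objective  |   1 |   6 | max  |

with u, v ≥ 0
Feasible point: (0, 1) satisfies every constraint, so the LP is feasible.
Direction d = (1, 1): for each constraint row a, a·d ≤ 0 —
  (0)(1) + (-3)(1) = -3 ≤ 0
  (-1)(1) + (1)(1) = 0 ≤ 0
  (1)(1) + (-3)(1) = -2 ≤ 0
and d ≥ 0, so (0, 1) + t·d stays feasible for every t ≥ 0. Along this ray z = u + 6v changes by 7 per unit t, so z → +∞.

The LP is unbounded; z can be made arbitrarily large.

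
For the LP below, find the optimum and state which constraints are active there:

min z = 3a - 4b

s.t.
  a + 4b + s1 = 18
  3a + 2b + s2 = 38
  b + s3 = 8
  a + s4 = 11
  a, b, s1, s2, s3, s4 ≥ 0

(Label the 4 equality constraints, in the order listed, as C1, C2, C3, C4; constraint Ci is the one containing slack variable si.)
Optimal: a = 0, b = 4.5
Slack at optimum:
  C1: slack = 0 (binding)
  C2: slack = 29
  C3: slack = 3.5
  C4: slack = 11
  a ≥ 0: a = 0 (binding)
  b ≥ 0: b = 4.5
Binding constraints: C1, a ≥ 0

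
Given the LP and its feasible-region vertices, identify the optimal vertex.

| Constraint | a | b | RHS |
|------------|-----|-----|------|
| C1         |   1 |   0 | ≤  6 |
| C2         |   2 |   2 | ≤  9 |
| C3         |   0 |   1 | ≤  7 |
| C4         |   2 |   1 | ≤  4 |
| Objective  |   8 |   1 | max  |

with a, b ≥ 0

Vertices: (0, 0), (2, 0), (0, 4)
Evaluating z = 8a + b at each vertex:
  (0, 0): z = 0
  (2, 0): z = 16
  (0, 4): z = 4

The largest value is z = 16, attained at (2, 0).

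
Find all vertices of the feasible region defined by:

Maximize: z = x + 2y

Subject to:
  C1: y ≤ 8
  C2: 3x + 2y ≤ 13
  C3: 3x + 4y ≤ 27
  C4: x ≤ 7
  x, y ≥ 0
Each vertex is the intersection of two constraint boundaries that also satisfies all remaining constraints:
  x = 0 and y = 0 → (0, 0)
  3x + 2y = 13 and y = 0 → (4.333, 0)
  3x + 2y = 13 and x = 0 → (0, 6.5)

Vertices: (0, 0), (4.333, 0), (0, 6.5)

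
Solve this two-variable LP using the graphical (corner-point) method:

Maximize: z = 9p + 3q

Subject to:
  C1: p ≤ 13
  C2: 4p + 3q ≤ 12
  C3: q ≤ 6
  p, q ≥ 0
Each vertex is the intersection of two constraint boundaries that also satisfies all remaining constraints:
  p = 0 and q = 0 → (0, 0)
  4p + 3q = 12 and q = 0 → (3, 0)
  4p + 3q = 12 and p = 0 → (0, 4)

Evaluating z = 9p + 3q at each vertex:
  (0, 0): z = 0
  (3, 0): z = 27
  (0, 4): z = 12

The maximum is at (3, 0) with z = 27.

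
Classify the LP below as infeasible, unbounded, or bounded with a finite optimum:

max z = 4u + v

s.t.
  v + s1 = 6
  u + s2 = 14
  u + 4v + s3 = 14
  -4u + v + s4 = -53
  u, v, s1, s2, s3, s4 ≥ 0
The point (14, 0) satisfies every constraint, so the LP is feasible; the constraints give u ≤ 14 and v ≤ 6, which with u, v ≥ 0 keep the feasible region inside a bounded box. A feasible, bounded LP attains a finite optimum at a vertex.

The LP has an optimal solution: (14, 0) with z = 56.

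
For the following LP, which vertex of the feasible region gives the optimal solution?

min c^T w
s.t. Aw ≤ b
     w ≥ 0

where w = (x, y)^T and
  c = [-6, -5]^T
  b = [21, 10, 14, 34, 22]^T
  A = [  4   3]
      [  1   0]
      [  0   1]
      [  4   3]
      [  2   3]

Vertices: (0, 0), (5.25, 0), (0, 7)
(0, 7) with z = -35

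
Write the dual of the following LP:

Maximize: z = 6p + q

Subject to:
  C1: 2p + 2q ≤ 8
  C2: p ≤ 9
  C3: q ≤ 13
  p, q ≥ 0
Minimize: z = 8y1 + 9y2 + 13y3

Subject to:
  C1: -2y1 - y2 ≤ -6
  C2: -2y1 - y3 ≤ -1
  y1, y2, y3 ≥ 0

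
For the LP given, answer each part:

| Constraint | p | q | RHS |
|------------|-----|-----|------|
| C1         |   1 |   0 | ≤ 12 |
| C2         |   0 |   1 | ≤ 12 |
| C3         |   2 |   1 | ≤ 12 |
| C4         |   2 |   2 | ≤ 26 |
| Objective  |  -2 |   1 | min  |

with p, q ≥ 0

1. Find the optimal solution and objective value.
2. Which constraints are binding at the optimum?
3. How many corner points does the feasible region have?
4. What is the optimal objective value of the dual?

1. p = 6, q = 0, z = -12
2. C3, q ≥ 0
3. 3
4. -12 (by strong duality, equal to the primal optimum)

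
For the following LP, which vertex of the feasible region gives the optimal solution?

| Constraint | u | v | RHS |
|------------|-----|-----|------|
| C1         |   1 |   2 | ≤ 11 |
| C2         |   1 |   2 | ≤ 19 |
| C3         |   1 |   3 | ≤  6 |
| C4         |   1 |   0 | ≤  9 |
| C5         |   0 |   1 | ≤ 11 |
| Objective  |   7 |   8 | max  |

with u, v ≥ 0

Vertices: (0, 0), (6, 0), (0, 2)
Evaluating z = 7u + 8v at each vertex:
  (0, 0): z = 0
  (6, 0): z = 42
  (0, 2): z = 16

The largest value is z = 42, attained at (6, 0).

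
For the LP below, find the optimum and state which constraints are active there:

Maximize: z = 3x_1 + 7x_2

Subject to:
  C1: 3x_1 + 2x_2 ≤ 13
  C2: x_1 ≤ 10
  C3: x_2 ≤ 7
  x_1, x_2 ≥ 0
Optimal: x_1 = 0, x_2 = 6.5
Slack at optimum:
  C1: slack = 0 (binding)
  C2: slack = 10
  C3: slack = 0.5
  x_1 ≥ 0: x_1 = 0 (binding)
  x_2 ≥ 0: x_2 = 6.5
Binding constraints: C1, x_1 ≥ 0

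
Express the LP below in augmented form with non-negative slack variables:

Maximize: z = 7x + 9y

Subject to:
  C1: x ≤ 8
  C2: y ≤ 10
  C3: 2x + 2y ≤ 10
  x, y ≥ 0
max z = 7x + 9y

s.t.
  x + s1 = 8
  y + s2 = 10
  2x + 2y + s3 = 10
  x, y, s1, s2, s3 ≥ 0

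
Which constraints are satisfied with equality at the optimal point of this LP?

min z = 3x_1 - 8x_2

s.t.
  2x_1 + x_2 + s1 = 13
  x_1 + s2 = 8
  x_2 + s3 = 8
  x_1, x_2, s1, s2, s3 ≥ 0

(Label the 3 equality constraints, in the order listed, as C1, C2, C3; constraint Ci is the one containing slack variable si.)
Optimal: x_1 = 0, x_2 = 8
Slack at optimum:
  C1: slack = 5
  C2: slack = 8
  C3: slack = 0 (binding)
  x_1 ≥ 0: x_1 = 0 (binding)
  x_2 ≥ 0: x_2 = 8
Binding constraints: C3, x_1 ≥ 0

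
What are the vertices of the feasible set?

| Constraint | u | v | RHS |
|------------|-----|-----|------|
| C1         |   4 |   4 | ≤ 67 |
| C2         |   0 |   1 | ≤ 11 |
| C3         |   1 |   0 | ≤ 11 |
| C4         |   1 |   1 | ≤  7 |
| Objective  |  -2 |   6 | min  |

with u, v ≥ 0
Each vertex is the intersection of two constraint boundaries that also satisfies all remaining constraints:
  u = 0 and v = 0 → (0, 0)
  u + v = 7 and v = 0 → (7, 0)
  u + v = 7 and u = 0 → (0, 7)

Vertices: (0, 0), (7, 0), (0, 7)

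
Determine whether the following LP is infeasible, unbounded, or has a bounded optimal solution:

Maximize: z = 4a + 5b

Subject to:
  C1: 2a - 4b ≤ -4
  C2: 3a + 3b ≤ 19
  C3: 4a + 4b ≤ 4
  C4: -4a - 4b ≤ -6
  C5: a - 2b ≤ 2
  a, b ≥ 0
C3 requires 4a + 4b ≤ 4, while C4 (-4a - 4b ≤ -6) is equivalent to 4a + 4b ≥ 6. Together they would need 6 ≤ 4a + 4b ≤ 4, which is impossible since 6 > 4. No point satisfies all constraints.

Infeasible: no point satisfies all constraints simultaneously.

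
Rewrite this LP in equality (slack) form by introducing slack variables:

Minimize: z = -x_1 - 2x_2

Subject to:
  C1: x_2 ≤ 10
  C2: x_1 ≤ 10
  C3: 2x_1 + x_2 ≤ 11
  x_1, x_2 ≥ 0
min z = -x_1 - 2x_2

s.t.
  x_2 + s1 = 10
  x_1 + s2 = 10
  2x_1 + x_2 + s3 = 11
  x_1, x_2, s1, s2, s3 ≥ 0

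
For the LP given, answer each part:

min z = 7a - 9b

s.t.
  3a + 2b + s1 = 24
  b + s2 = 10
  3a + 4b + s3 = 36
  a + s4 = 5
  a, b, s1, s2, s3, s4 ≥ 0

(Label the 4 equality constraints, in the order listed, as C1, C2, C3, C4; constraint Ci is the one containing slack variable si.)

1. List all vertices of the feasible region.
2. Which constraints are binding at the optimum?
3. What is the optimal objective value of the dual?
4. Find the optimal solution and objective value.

1. (0, 0), (5, 0), (5, 4.5), (4, 6), (0, 9)
2. C3, a ≥ 0
3. -81 (by strong duality, equal to the primal optimum)
4. a = 0, b = 9, z = -81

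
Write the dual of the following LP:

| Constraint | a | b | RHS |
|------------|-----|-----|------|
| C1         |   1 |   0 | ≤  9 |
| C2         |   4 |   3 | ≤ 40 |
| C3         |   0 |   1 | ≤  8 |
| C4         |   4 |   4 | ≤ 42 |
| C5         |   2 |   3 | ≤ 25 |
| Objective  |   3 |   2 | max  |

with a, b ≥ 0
Minimize: z = 9y1 + 40y2 + 8y3 + 42y4 + 25y5

Subject to:
  C1: -y1 - 4y2 - 4y4 - 2y5 ≤ -3
  C2: -3y2 - y3 - 4y4 - 3y5 ≤ -2
  y1, y2, y3, y4, y5 ≥ 0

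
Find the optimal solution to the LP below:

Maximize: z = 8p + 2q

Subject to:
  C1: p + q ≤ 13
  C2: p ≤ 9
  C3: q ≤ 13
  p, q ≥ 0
Each vertex is the intersection of two constraint boundaries that also satisfies all remaining constraints:
  p = 0 and q = 0 → (0, 0)
  p = 9 and q = 0 → (9, 0)
  p + q = 13 and p = 9 → (9, 4)
  p + q = 13 and q = 13 → (0, 13)

Evaluating z = 8p + 2q at each vertex:
  (0, 0): z = 0
  (9, 0): z = 72
  (9, 4): z = 80
  (0, 13): z = 26

The maximum is at (9, 4) with z = 80.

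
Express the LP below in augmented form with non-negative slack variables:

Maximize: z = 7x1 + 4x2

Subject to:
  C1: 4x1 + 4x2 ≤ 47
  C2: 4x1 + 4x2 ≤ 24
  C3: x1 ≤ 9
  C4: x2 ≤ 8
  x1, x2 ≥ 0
max z = 7x1 + 4x2

s.t.
  4x1 + 4x2 + s1 = 47
  4x1 + 4x2 + s2 = 24
  x1 + s3 = 9
  x2 + s4 = 8
  x1, x2, s1, s2, s3, s4 ≥ 0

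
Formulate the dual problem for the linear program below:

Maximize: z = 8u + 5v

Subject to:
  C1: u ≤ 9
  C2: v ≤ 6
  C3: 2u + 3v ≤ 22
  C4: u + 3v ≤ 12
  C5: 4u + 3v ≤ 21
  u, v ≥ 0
Minimize: z = 9y1 + 6y2 + 22y3 + 12y4 + 21y5

Subject to:
  C1: -y1 - 2y3 - y4 - 4y5 ≤ -8
  C2: -y2 - 3y3 - 3y4 - 3y5 ≤ -5
  y1, y2, y3, y4, y5 ≥ 0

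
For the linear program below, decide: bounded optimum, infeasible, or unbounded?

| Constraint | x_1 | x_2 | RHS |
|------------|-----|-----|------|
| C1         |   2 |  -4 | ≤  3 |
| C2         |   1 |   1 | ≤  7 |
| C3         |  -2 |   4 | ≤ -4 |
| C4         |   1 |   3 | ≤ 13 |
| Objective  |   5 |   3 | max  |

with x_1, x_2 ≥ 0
C1 requires 2x_1 - 4x_2 ≤ 3, while C3 (-2x_1 + 4x_2 ≤ -4) is equivalent to 2x_1 - 4x_2 ≥ 4. Together they would need 4 ≤ 2x_1 - 4x_2 ≤ 3, which is impossible since 4 > 3. No point satisfies all constraints.

Infeasible — the constraint set is empty.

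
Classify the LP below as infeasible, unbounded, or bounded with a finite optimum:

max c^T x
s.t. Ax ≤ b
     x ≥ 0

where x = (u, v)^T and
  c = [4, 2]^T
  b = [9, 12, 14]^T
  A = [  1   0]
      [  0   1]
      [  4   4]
The point (3.5, 0) satisfies every constraint, so the LP is feasible; the constraints give u ≤ 9 and v ≤ 12, which with u, v ≥ 0 keep the feasible region inside a bounded box. A feasible, bounded LP attains a finite optimum at a vertex.

Feasible with finite optimum z* = 14 at (3.5, 0).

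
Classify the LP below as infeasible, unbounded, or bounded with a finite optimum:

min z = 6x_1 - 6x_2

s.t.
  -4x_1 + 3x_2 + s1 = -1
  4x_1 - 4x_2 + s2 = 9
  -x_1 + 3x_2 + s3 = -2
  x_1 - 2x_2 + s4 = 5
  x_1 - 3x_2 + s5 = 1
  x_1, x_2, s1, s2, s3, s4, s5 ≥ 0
The row x_1 - 3x_2 + s5 = 1 with s5 ≥ 0 requires x_1 - 3x_2 ≤ 1, while the row -x_1 + 3x_2 + s3 = -2 with s3 ≥ 0 is equivalent to x_1 - 3x_2 ≥ 2. Together they would need 2 ≤ x_1 - 3x_2 ≤ 1, which is impossible since 2 > 1. No point satisfies all constraints.

The feasible region is empty; the LP is infeasible.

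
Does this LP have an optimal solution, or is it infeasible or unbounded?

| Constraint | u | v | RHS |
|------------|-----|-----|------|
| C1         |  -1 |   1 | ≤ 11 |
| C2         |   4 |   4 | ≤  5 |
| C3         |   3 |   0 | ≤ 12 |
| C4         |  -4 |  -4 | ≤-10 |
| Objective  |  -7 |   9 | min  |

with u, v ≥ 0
C2 requires 4u + 4v ≤ 5, while C4 (-4u - 4v ≤ -10) is equivalent to 4u + 4v ≥ 10. Together they would need 10 ≤ 4u + 4v ≤ 5, which is impossible since 10 > 5. No point satisfies all constraints.

Infeasible: no point satisfies all constraints simultaneously.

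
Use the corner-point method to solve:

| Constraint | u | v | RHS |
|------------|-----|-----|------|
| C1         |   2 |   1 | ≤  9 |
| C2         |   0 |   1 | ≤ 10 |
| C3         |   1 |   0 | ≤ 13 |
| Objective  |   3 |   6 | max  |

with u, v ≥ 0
u = 0, v = 9, z = 54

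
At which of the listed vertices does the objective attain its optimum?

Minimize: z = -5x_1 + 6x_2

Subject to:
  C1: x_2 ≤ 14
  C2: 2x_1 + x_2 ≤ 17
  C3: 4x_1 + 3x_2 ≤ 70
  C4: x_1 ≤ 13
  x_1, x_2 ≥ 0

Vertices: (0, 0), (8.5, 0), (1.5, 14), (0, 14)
Evaluating z = -5x_1 + 6x_2 at each vertex:
  (0, 0): z = 0
  (8.5, 0): z = -42.5
  (1.5, 14): z = 76.5
  (0, 14): z = 84

The smallest value is z = -42.5, attained at (8.5, 0).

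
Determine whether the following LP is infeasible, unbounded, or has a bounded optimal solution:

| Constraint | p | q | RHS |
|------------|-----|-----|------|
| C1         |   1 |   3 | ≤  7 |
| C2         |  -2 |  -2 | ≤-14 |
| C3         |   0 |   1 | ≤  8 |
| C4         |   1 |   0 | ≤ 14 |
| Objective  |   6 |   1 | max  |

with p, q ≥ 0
The point (7, 0) satisfies every constraint, so the LP is feasible; the constraints give p ≤ 14 and q ≤ 8, which with p, q ≥ 0 keep the feasible region inside a bounded box. A feasible, bounded LP attains a finite optimum at a vertex.

Evaluating z = 6p + q at each vertex:
  (7, 0): z = 42

Bounded optimum: z* = 42 at (7, 0).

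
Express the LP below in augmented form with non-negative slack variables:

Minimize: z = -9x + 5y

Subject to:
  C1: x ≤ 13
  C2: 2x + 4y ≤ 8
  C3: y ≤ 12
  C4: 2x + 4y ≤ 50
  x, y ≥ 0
min z = -9x + 5y

s.t.
  x + s1 = 13
  2x + 4y + s2 = 8
  y + s3 = 12
  2x + 4y + s4 = 50
  x, y, s1, s2, s3, s4 ≥ 0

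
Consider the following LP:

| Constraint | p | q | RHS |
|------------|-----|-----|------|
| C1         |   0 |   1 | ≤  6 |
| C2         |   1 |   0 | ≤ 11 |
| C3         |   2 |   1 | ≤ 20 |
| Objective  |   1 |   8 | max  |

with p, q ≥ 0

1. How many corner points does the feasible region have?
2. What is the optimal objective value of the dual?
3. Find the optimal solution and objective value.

1. 4
2. 55 (by strong duality, equal to the primal optimum)
3. p = 7, q = 6, z = 55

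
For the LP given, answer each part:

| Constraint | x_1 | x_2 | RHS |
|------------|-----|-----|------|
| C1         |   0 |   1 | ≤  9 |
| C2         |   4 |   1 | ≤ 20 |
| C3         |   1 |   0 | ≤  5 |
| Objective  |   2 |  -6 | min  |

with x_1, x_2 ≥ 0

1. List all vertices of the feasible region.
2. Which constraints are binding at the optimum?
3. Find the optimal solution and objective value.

1. (0, 0), (5, 0), (2.75, 9), (0, 9)
2. C1, x_1 ≥ 0
3. x_1 = 0, x_2 = 9, z = -54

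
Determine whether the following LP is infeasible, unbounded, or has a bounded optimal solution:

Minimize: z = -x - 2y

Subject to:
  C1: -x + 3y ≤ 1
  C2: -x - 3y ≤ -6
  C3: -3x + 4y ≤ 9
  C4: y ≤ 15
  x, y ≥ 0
Feasible point: (3, 1) satisfies every constraint, so the LP is feasible.
Direction d = (1, 0): for each constraint row a, a·d ≤ 0 —
  (-1)(1) + (3)(0) = -1 ≤ 0
  (-1)(1) + (-3)(0) = -1 ≤ 0
  (-3)(1) + (4)(0) = -3 ≤ 0
  (0)(1) + (1)(0) = 0 ≤ 0
and d ≥ 0, so (3, 1) + t·d stays feasible for every t ≥ 0. Along this ray z = -x - 2y changes by -1 per unit t, so z → −∞.

Unbounded: there is a feasible ray along which z → −∞.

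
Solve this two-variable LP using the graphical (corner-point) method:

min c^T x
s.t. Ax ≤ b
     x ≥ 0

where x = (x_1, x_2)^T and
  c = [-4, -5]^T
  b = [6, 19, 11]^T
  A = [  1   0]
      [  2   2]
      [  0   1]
x_1 = 0, x_2 = 9.5, z = -47.5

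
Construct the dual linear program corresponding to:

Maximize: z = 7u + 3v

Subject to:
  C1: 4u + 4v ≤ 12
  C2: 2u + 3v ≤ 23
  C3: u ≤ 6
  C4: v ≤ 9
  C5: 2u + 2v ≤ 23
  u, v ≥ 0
Minimize: z = 12y1 + 23y2 + 6y3 + 9y4 + 23y5

Subject to:
  C1: -4y1 - 2y2 - y3 - 2y5 ≤ -7
  C2: -4y1 - 3y2 - y4 - 2y5 ≤ -3
  y1, y2, y3, y4, y5 ≥ 0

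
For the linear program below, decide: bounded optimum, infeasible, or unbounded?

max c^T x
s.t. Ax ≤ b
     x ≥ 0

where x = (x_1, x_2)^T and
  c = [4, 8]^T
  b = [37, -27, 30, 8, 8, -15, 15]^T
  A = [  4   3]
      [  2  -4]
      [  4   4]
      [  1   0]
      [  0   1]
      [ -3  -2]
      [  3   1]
The point (0, 7.5) satisfies every constraint, so the LP is feasible; the constraints give x_1 ≤ 8 and x_2 ≤ 8, which with x_1, x_2 ≥ 0 keep the feasible region inside a bounded box. A feasible, bounded LP attains a finite optimum at a vertex.

Evaluating z = 4x_1 + 8x_2 at each vertex:
  (0.375, 6.938): z = 57
  (0.5, 7): z = 58
  (0, 7.5): z = 60

The LP has an optimal solution: (0, 7.5) with z = 60.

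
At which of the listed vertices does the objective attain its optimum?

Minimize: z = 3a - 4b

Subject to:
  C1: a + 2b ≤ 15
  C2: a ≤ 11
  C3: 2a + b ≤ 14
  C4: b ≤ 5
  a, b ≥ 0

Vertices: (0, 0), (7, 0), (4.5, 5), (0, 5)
Evaluating z = 3a - 4b at each vertex:
  (0, 0): z = 0
  (7, 0): z = 21
  (4.5, 5): z = -6.5
  (0, 5): z = -20

The smallest value is z = -20, attained at (0, 5).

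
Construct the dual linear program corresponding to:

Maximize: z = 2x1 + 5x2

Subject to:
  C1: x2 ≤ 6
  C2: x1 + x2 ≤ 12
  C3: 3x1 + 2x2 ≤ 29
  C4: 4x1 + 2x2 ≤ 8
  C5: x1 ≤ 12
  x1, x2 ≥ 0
Minimize: z = 6y1 + 12y2 + 29y3 + 8y4 + 12y5

Subject to:
  C1: -y2 - 3y3 - 4y4 - y5 ≤ -2
  C2: -y1 - y2 - 2y3 - 2y4 ≤ -5
  y1, y2, y3, y4, y5 ≥ 0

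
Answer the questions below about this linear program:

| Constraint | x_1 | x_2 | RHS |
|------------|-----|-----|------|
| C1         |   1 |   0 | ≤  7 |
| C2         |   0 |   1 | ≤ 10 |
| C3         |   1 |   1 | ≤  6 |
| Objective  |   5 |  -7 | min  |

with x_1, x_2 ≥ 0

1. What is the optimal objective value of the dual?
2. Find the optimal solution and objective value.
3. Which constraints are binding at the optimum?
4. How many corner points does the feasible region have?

1. -42 (by strong duality, equal to the primal optimum)
2. x_1 = 0, x_2 = 6, z = -42
3. C3, x_1 ≥ 0
4. 3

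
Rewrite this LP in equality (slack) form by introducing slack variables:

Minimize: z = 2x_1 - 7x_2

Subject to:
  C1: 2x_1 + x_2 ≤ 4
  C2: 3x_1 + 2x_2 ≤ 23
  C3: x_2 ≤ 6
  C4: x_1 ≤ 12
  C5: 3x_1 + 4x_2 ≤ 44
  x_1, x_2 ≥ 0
min z = 2x_1 - 7x_2

s.t.
  2x_1 + x_2 + s1 = 4
  3x_1 + 2x_2 + s2 = 23
  x_2 + s3 = 6
  x_1 + s4 = 12
  3x_1 + 4x_2 + s5 = 44
  x_1, x_2, s1, s2, s3, s4, s5 ≥ 0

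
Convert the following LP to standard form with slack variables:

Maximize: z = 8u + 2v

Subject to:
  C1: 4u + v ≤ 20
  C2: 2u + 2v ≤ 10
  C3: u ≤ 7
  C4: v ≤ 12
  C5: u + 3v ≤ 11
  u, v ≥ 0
max z = 8u + 2v

s.t.
  4u + v + s1 = 20
  2u + 2v + s2 = 10
  u + s3 = 7
  v + s4 = 12
  u + 3v + s5 = 11
  u, v, s1, s2, s3, s4, s5 ≥ 0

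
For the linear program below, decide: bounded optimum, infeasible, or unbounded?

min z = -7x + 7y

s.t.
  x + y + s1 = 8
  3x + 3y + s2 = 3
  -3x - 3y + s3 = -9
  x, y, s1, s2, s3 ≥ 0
The row 3x + 3y + s2 = 3 with s2 ≥ 0 requires 3x + 3y ≤ 3, while the row -3x - 3y + s3 = -9 with s3 ≥ 0 is equivalent to 3x + 3y ≥ 9. Together they would need 9 ≤ 3x + 3y ≤ 3, which is impossible since 9 > 3. No point satisfies all constraints.

Infeasible — the constraint set is empty.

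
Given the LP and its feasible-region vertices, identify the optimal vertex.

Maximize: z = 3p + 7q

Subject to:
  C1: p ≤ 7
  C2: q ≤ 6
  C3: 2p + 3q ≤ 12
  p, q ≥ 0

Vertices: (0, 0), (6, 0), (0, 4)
Evaluating z = 3p + 7q at each vertex:
  (0, 0): z = 0
  (6, 0): z = 18
  (0, 4): z = 28

The largest value is z = 28, attained at (0, 4).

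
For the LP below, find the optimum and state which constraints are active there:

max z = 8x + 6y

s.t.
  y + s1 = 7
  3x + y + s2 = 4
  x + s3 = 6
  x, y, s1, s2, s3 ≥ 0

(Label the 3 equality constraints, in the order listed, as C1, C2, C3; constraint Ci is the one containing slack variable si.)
Optimal: x = 0, y = 4
Binding: C2, x ≥ 0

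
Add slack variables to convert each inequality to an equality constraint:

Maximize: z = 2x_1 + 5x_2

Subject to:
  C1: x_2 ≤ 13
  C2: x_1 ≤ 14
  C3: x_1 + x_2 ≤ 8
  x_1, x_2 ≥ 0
max z = 2x_1 + 5x_2

s.t.
  x_2 + s1 = 13
  x_1 + s2 = 14
  x_1 + x_2 + s3 = 8
  x_1, x_2, s1, s2, s3 ≥ 0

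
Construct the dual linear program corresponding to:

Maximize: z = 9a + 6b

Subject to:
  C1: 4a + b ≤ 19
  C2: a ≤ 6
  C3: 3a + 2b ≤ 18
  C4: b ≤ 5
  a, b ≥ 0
Minimize: z = 19y1 + 6y2 + 18y3 + 5y4

Subject to:
  C1: -4y1 - y2 - 3y3 ≤ -9
  C2: -y1 - 2y3 - y4 ≤ -6
  y1, y2, y3, y4 ≥ 0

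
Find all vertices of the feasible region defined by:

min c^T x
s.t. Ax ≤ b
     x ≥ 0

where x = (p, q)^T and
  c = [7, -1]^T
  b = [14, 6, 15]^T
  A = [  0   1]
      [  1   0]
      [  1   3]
Each vertex is the intersection of two constraint boundaries that also satisfies all remaining constraints:
  p = 0 and q = 0 → (0, 0)
  p = 6 and q = 0 → (6, 0)
  p = 6 and p + 3q = 15 → (6, 3)
  p + 3q = 15 and p = 0 → (0, 5)

Vertices: (0, 0), (6, 0), (6, 3), (0, 5)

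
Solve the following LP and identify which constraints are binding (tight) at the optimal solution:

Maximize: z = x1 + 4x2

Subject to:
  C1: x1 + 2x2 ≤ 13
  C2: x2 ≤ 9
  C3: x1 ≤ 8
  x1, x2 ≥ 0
Optimal: x1 = 0, x2 = 6.5
Binding: C1, x1 ≥ 0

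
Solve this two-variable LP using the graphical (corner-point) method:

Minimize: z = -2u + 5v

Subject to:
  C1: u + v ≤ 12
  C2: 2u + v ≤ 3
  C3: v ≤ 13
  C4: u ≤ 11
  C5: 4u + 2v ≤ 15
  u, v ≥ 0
Each vertex is the intersection of two constraint boundaries that also satisfies all remaining constraints:
  u = 0 and v = 0 → (0, 0)
  2u + v = 3 and v = 0 → (1.5, 0)
  2u + v = 3 and u = 0 → (0, 3)

Evaluating z = -2u + 5v at each vertex:
  (0, 0): z = 0
  (1.5, 0): z = -3
  (0, 3): z = 15

The minimum is at (1.5, 0) with z = -3.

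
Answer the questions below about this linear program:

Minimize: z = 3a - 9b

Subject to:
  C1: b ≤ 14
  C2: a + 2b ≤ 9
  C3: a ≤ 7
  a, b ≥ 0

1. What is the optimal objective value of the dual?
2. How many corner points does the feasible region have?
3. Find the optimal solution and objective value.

1. -40.5 (by strong duality, equal to the primal optimum)
2. 4
3. a = 0, b = 4.5, z = -40.5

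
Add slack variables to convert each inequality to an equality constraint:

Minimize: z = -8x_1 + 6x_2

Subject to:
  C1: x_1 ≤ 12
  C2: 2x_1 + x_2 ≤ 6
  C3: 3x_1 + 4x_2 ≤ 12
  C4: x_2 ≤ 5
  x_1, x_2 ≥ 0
min z = -8x_1 + 6x_2

s.t.
  x_1 + s1 = 12
  2x_1 + x_2 + s2 = 6
  3x_1 + 4x_2 + s3 = 12
  x_2 + s4 = 5
  x_1, x_2, s1, s2, s3, s4 ≥ 0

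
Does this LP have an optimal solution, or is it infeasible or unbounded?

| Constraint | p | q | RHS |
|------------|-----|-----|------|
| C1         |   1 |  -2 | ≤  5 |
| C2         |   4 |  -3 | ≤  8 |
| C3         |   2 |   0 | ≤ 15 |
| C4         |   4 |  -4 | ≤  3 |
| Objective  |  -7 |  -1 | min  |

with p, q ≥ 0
Feasible point: (0, 0) satisfies every constraint, so the LP is feasible.
Direction d = (0, 1): for each constraint row a, a·d ≤ 0 —
  (1)(0) + (-2)(1) = -2 ≤ 0
  (4)(0) + (-3)(1) = -3 ≤ 0
  (2)(0) + (0)(1) = 0 ≤ 0
  (4)(0) + (-4)(1) = -4 ≤ 0
and d ≥ 0, so (0, 0) + t·d stays feasible for every t ≥ 0. Along this ray z = -7p - q changes by -1 per unit t, so z → −∞.

Unbounded: there is a feasible ray along which z → −∞.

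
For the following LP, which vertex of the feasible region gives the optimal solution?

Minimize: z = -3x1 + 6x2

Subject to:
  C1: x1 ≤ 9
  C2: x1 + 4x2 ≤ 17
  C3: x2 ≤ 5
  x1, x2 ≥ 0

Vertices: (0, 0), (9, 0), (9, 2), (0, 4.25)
Evaluating z = -3x1 + 6x2 at each vertex:
  (0, 0): z = 0
  (9, 0): z = -27
  (9, 2): z = -15
  (0, 4.25): z = 25.5

The smallest value is z = -27, attained at (9, 0).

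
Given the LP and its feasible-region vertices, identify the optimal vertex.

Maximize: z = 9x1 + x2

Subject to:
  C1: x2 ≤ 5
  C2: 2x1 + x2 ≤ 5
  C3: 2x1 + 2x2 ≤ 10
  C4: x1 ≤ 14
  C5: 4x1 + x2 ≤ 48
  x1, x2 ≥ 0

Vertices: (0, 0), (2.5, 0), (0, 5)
Evaluating z = 9x1 + x2 at each vertex:
  (0, 0): z = 0
  (2.5, 0): z = 22.5
  (0, 5): z = 5

The largest value is z = 22.5, attained at (2.5, 0).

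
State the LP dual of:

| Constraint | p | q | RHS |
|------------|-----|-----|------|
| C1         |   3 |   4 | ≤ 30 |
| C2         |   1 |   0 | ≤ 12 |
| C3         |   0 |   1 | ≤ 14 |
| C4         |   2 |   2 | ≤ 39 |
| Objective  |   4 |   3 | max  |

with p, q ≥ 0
Minimize: z = 30y1 + 12y2 + 14y3 + 39y4

Subject to:
  C1: -3y1 - y2 - 2y4 ≤ -4
  C2: -4y1 - y3 - 2y4 ≤ -3
  y1, y2, y3, y4 ≥ 0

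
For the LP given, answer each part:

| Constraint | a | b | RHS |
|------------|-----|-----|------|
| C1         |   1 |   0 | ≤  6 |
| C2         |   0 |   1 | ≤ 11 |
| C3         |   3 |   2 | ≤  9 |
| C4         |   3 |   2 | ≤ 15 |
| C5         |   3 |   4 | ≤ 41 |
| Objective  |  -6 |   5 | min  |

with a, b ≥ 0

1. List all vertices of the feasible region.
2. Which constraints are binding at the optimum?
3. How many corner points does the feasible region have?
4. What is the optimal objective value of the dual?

1. (0, 0), (3, 0), (0, 4.5)
2. C3, b ≥ 0
3. 3
4. -18 (by strong duality, equal to the primal optimum)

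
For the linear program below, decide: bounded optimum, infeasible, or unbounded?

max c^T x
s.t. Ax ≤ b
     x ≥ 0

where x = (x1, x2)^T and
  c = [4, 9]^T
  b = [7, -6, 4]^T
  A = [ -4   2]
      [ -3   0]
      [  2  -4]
Feasible point: (2, 0) satisfies every constraint, so the LP is feasible.
Direction d = (1, 1): for each constraint row a, a·d ≤ 0 —
  (-4)(1) + (2)(1) = -2 ≤ 0
  (-3)(1) + (0)(1) = -3 ≤ 0
  (2)(1) + (-4)(1) = -2 ≤ 0
and d ≥ 0, so (2, 0) + t·d stays feasible for every t ≥ 0. Along this ray z = 4x1 + 9x2 changes by 13 per unit t, so z → +∞.

The LP is unbounded; z can be made arbitrarily large.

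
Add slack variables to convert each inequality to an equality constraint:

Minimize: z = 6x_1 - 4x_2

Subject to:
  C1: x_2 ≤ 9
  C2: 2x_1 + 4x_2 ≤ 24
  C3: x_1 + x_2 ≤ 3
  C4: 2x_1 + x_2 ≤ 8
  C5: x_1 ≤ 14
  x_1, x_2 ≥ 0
min z = 6x_1 - 4x_2

s.t.
  x_2 + s1 = 9
  2x_1 + 4x_2 + s2 = 24
  x_1 + x_2 + s3 = 3
  2x_1 + x_2 + s4 = 8
  x_1 + s5 = 14
  x_1, x_2, s1, s2, s3, s4, s5 ≥ 0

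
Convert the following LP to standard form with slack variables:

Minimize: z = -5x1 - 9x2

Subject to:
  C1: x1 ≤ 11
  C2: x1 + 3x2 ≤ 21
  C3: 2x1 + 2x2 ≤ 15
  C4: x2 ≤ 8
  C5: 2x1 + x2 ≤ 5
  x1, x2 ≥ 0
min z = -5x1 - 9x2

s.t.
  x1 + s1 = 11
  x1 + 3x2 + s2 = 21
  2x1 + 2x2 + s3 = 15
  x2 + s4 = 8
  2x1 + x2 + s5 = 5
  x1, x2, s1, s2, s3, s4, s5 ≥ 0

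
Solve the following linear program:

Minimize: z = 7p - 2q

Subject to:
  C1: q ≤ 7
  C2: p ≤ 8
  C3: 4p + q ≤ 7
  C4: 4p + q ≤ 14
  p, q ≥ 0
p = 0, q = 7, z = -14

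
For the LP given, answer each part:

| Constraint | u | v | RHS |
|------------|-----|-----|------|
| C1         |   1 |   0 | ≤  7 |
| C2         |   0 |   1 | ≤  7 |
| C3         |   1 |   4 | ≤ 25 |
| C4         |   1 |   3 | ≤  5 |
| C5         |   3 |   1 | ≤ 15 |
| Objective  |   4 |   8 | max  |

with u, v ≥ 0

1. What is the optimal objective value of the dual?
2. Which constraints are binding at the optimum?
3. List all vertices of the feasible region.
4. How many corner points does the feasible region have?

1. 20 (by strong duality, equal to the primal optimum)
2. C4, C5, v ≥ 0
3. (0, 0), (5, 0), (0, 1.667)
4. 3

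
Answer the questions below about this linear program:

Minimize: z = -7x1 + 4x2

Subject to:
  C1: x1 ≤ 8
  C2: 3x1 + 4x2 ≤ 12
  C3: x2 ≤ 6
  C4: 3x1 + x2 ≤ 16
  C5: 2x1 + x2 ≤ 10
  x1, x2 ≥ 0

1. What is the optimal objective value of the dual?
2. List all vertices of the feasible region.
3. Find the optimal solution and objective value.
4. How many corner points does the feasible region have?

1. -28 (by strong duality, equal to the primal optimum)
2. (0, 0), (4, 0), (0, 3)
3. x1 = 4, x2 = 0, z = -28
4. 3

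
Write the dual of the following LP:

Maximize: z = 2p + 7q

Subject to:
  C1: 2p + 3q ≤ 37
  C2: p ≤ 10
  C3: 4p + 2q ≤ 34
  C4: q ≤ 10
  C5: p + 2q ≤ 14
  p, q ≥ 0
Minimize: z = 37y1 + 10y2 + 34y3 + 10y4 + 14y5

Subject to:
  C1: -2y1 - y2 - 4y3 - y5 ≤ -2
  C2: -3y1 - 2y3 - y4 - 2y5 ≤ -7
  y1, y2, y3, y4, y5 ≥ 0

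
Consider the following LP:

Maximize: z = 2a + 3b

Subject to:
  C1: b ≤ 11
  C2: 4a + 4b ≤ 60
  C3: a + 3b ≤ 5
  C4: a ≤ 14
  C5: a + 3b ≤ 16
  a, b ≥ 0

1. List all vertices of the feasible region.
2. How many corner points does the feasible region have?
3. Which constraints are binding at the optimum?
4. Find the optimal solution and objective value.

1. (0, 0), (5, 0), (0, 1.667)
2. 3
3. C3, b ≥ 0
4. a = 5, b = 0, z = 10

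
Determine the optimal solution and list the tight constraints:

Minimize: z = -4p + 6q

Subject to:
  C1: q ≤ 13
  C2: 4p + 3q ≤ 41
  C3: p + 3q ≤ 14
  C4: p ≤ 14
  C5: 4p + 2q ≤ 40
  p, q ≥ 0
Optimal: p = 10, q = 0
Slack at optimum:
  C1: slack = 13
  C2: slack = 1
  C3: slack = 4
  C4: slack = 4
  C5: slack = 0 (binding)
  p ≥ 0: p = 10
  q ≥ 0: q = 0 (binding)
Binding constraints: C5, q ≥ 0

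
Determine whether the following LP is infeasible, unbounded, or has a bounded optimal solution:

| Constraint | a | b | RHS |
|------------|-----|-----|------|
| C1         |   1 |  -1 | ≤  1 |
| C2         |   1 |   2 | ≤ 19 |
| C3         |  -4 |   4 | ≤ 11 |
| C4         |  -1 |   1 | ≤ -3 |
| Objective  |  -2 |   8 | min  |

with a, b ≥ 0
C1 requires a - b ≤ 1, while C4 (-a + b ≤ -3) is equivalent to a - b ≥ 3. Together they would need 3 ≤ a - b ≤ 1, which is impossible since 3 > 1. No point satisfies all constraints.

Infeasible: no point satisfies all constraints simultaneously.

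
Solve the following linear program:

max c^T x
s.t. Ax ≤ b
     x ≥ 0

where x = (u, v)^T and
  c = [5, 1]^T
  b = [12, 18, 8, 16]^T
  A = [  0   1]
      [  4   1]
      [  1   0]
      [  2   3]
Each vertex is the intersection of two constraint boundaries that also satisfies all remaining constraints:
  u = 0 and v = 0 → (0, 0)
  4u + v = 18 and v = 0 → (4.5, 0)
  4u + v = 18 and 2u + 3v = 16 → (3.8, 2.8)
  2u + 3v = 16 and u = 0 → (0, 5.333)

Evaluating z = 5u + v at each vertex:
  (0, 0): z = 0
  (4.5, 0): z = 22.5
  (3.8, 2.8): z = 21.8
  (0, 5.333): z = 5.333

The maximum is at (4.5, 0) with z = 22.5.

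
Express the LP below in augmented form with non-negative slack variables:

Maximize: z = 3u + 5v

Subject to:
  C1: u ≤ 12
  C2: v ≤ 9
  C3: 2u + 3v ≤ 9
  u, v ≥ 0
max z = 3u + 5v

s.t.
  u + s1 = 12
  v + s2 = 9
  2u + 3v + s3 = 9
  u, v, s1, s2, s3 ≥ 0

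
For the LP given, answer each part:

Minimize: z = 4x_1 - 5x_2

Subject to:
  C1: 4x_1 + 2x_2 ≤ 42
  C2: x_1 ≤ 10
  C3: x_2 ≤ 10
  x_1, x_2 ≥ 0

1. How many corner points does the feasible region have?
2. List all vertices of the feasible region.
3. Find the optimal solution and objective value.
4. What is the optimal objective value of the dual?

1. 5
2. (0, 0), (10, 0), (10, 1), (5.5, 10), (0, 10)
3. x_1 = 0, x_2 = 10, z = -50
4. -50 (by strong duality, equal to the primal optimum)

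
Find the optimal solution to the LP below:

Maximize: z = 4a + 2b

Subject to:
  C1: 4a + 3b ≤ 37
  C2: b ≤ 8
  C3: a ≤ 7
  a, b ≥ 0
Each vertex is the intersection of two constraint boundaries that also satisfies all remaining constraints:
  a = 0 and b = 0 → (0, 0)
  a = 7 and b = 0 → (7, 0)
  4a + 3b = 37 and a = 7 → (7, 3)
  4a + 3b = 37 and b = 8 → (3.25, 8)
  b = 8 and a = 0 → (0, 8)

Evaluating z = 4a + 2b at each vertex:
  (0, 0): z = 0
  (7, 0): z = 28
  (7, 3): z = 34
  (3.25, 8): z = 29
  (0, 8): z = 16

The maximum is at (7, 3) with z = 34.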